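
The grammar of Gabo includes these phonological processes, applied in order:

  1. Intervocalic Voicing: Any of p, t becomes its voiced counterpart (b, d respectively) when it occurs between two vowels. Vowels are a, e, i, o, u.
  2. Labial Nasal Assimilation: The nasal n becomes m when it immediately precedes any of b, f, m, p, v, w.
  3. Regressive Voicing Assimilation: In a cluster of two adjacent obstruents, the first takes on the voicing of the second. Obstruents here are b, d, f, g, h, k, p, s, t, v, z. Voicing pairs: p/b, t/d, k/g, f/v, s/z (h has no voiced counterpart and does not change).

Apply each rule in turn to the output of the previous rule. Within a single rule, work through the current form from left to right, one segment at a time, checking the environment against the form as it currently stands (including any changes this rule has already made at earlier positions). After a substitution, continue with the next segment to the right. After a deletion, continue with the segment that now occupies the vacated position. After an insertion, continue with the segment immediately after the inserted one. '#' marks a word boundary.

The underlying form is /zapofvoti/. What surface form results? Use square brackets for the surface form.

[zabovvodi]

1 Intervocalic Voicing: [zapofvoti] → [zabofvodi]
2 Labial Nasal Assimilation: no change — [zabofvodi]
3 Regressive Voicing Assimilation: [zabofvodi] → [zabovvodi]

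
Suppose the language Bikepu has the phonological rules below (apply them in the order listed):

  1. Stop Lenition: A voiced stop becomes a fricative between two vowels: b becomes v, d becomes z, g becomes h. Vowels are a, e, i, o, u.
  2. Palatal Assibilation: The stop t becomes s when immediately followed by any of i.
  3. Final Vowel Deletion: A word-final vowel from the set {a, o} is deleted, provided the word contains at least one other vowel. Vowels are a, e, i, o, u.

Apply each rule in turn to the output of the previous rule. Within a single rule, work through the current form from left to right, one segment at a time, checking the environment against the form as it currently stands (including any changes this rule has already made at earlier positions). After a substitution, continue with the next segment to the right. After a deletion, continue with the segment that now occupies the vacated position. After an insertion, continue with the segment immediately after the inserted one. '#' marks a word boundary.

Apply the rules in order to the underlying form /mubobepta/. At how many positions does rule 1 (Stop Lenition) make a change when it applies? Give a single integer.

1 Stop Lenition: [mubobepta] → [muvovepta]
2 Palatal Assibilation: no change — [muvovepta]
3 Final Vowel Deletion: [muvovepta] → [muvovept]
Rule 1 changed 2 position(s).

2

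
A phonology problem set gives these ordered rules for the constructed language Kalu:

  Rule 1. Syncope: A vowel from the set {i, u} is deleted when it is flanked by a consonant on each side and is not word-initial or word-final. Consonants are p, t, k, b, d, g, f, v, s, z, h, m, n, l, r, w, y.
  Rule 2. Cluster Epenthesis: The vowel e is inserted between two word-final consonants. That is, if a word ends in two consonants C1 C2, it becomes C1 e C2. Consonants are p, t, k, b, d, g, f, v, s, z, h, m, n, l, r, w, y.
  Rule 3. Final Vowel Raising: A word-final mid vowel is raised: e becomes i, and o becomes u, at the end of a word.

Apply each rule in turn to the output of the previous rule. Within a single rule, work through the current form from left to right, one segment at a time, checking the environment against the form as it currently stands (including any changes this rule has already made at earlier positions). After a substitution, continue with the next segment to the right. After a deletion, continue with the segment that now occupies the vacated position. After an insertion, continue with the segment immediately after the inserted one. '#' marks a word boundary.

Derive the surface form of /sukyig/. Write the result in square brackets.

Rule 1 Syncope: [sukyig] → [skyg]
Rule 2 Cluster Epenthesis: [skyg] → [skyeg]
Rule 3 Final Vowel Raising: no change — [skyeg]

[skyeg]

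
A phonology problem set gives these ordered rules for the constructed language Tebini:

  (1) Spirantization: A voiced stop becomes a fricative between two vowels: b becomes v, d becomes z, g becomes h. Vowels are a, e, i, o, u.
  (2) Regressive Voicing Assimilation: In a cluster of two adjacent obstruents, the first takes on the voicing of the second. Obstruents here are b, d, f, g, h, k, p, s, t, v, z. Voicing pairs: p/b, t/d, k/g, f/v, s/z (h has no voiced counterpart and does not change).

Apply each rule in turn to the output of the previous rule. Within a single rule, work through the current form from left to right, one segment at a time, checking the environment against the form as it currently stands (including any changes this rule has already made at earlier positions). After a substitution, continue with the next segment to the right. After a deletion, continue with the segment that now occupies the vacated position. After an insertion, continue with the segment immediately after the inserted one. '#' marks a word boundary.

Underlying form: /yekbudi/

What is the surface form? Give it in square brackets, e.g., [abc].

[yegbuzi]

(1) Spirantization: [yekbudi] → [yekbuzi]
(2) Regressive Voicing Assimilation: [yekbuzi] → [yegbuzi]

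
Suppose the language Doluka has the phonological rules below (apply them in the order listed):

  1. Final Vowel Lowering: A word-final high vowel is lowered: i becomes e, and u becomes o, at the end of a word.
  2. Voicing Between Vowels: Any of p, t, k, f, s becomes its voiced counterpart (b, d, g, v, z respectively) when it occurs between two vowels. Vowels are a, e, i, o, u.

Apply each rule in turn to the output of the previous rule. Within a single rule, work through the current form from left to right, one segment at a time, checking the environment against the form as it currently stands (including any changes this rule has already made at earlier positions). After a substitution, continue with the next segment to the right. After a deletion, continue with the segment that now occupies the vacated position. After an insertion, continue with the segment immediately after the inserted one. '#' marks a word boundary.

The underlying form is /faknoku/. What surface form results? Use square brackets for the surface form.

[faknogo]

1 Final Vowel Lowering: [faknoku] → [faknoko]
2 Voicing Between Vowels: [faknoko] → [faknogo]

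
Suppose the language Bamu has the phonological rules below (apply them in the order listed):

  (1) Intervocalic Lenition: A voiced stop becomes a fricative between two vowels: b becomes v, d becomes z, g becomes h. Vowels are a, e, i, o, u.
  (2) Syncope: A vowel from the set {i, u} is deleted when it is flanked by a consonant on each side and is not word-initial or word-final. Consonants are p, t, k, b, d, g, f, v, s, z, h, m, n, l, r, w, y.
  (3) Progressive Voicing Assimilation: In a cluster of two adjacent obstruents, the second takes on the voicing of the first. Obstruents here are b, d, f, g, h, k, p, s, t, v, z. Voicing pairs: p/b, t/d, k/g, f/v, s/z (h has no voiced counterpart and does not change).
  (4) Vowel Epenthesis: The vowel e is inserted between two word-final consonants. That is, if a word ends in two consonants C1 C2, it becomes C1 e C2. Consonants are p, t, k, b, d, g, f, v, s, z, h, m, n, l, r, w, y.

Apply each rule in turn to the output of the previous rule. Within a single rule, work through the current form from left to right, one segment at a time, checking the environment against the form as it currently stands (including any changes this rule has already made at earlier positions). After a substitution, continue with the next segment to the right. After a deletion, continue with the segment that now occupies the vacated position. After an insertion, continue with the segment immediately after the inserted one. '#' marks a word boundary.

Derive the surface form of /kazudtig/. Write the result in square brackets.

[kazddeg]

(1) Intervocalic Lenition: no change — [kazudtig]
(2) Syncope: [kazudtig] → [kazdtg]
(3) Progressive Voicing Assimilation: [kazdtg] → [kazddg]
(4) Vowel Epenthesis: [kazddg] → [kazddeg]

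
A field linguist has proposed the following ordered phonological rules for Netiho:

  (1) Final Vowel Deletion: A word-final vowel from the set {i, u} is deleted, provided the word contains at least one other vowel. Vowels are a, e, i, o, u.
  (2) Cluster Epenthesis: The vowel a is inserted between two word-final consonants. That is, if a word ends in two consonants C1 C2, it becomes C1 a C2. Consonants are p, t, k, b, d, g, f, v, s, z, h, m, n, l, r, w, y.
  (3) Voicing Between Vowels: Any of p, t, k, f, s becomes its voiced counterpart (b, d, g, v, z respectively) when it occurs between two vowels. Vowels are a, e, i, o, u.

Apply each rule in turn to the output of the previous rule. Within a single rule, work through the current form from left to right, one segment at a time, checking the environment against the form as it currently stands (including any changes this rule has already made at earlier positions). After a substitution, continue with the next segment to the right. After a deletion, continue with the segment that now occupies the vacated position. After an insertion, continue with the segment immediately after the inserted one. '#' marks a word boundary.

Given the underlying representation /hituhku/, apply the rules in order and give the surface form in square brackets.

[hiduhak]

(1) Final Vowel Deletion: [hituhku] → [hituhk]
(2) Cluster Epenthesis: [hituhk] → [hituhak]
(3) Voicing Between Vowels: [hituhak] → [hiduhak]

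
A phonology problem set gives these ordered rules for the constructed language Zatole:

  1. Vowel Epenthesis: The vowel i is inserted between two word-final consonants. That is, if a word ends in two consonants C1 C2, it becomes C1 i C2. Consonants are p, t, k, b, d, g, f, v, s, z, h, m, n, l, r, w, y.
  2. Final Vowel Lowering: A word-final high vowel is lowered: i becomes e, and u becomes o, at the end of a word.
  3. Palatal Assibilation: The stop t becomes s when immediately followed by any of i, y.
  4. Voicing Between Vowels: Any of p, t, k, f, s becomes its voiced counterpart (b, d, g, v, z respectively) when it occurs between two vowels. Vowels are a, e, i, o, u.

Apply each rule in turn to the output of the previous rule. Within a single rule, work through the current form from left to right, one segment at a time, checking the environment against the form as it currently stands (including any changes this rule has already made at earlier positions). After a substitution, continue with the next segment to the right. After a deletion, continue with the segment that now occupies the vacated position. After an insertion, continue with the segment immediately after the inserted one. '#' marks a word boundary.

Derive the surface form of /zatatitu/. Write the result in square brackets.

[zadazido]

1 Vowel Epenthesis: no change — [zatatitu]
2 Final Vowel Lowering: [zatatitu] → [zatatito]
3 Palatal Assibilation: [zatatito] → [zatasito]
4 Voicing Between Vowels: [zatasito] → [zadazido]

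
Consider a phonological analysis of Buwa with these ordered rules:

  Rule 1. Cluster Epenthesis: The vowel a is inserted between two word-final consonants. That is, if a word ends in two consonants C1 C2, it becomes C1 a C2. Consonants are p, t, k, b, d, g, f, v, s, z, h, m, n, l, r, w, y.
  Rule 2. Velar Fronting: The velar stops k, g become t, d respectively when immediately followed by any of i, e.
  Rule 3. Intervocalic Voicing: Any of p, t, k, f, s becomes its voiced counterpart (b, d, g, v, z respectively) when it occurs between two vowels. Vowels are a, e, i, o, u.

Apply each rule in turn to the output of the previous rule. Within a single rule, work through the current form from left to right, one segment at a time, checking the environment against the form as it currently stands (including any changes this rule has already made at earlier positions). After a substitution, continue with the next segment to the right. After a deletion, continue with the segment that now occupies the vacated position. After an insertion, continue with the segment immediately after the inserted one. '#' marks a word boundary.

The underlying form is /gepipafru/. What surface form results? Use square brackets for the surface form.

Rule 1 Cluster Epenthesis: no change — [gepipafru]
Rule 2 Velar Fronting: [gepipafru] → [depipafru]
Rule 3 Intervocalic Voicing: [depipafru] → [debibafru]

[debibafru]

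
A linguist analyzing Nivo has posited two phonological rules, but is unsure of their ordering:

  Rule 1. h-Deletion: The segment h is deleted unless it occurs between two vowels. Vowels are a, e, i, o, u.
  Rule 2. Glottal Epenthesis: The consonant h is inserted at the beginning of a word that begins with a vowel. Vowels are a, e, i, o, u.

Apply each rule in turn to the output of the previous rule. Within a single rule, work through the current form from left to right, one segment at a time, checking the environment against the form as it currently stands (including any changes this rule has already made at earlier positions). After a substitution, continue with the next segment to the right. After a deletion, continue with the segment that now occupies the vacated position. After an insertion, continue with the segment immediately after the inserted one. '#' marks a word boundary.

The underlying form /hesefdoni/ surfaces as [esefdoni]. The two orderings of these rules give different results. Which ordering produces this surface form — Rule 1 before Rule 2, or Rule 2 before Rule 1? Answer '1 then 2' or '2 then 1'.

2 then 1

Order 1 then 2:
  1 h-Deletion: [hesefdoni] → [esefdoni]
  2 Glottal Epenthesis: [esefdoni] → [hesefdoni]
  result: [hesefdoni]
Order 2 then 1:
  2 Glottal Epenthesis: no change — [hesefdoni]
  1 h-Deletion: [hesefdoni] → [esefdoni]
  result: [esefdoni]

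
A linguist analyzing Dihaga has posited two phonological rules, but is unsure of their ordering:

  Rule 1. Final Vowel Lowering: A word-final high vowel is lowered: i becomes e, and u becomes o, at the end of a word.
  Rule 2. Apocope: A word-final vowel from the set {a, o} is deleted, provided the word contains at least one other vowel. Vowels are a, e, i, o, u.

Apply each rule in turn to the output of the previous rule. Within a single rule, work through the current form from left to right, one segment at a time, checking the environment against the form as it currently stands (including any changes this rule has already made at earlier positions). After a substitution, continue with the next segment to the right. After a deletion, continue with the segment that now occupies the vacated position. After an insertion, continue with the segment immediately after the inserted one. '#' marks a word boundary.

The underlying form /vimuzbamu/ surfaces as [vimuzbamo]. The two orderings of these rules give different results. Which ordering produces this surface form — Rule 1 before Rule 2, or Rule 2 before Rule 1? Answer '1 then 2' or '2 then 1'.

Order 1 then 2:
  1 Final Vowel Lowering: [vimuzbamu] → [vimuzbamo]
  2 Apocope: [vimuzbamo] → [vimuzbam]
  result: [vimuzbam]
Order 2 then 1:
  2 Apocope: no change — [vimuzbamu]
  1 Final Vowel Lowering: [vimuzbamu] → [vimuzbamo]
  result: [vimuzbamo]

2 then 1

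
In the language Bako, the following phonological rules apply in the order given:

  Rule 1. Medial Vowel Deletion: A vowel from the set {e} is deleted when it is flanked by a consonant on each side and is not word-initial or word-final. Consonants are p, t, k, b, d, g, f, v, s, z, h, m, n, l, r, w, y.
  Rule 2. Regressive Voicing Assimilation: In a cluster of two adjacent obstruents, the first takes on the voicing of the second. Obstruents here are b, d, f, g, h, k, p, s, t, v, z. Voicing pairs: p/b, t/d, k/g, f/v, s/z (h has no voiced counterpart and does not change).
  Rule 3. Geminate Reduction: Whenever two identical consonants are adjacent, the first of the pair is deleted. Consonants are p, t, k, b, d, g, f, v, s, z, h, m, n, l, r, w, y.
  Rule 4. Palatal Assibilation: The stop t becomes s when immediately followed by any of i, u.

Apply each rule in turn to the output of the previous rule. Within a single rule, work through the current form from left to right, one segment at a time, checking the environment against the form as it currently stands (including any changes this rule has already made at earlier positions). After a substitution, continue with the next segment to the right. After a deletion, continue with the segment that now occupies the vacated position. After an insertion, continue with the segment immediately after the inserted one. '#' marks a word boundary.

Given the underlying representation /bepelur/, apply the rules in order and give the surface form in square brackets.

[plur]

Rule 1 Medial Vowel Deletion: [bepelur] → [bplur]
Rule 2 Regressive Voicing Assimilation: [bplur] → [pplur]
Rule 3 Geminate Reduction: [pplur] → [plur]
Rule 4 Palatal Assibilation: no change — [plur]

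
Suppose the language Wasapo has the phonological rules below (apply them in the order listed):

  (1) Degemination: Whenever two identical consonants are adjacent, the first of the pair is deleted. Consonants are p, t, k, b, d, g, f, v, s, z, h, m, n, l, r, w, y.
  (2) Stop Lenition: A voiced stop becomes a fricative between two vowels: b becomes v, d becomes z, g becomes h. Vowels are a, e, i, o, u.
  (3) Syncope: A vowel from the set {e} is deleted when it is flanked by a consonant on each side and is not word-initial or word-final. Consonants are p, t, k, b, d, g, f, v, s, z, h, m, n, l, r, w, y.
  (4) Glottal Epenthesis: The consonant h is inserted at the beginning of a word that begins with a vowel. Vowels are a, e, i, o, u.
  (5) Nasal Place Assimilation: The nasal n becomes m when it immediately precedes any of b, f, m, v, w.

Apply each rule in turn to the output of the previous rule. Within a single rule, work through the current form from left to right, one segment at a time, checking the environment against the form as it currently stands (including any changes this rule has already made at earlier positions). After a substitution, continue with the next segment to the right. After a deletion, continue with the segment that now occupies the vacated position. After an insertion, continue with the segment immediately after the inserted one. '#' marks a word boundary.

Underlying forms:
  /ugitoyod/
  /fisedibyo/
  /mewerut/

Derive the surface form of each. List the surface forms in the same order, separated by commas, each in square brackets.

[huhitoyod], [fiszibyo], [mwrut]

/ugitoyod/:
  (1) Degemination: no change — [ugitoyod]
  (2) Stop Lenition: [ugitoyod] → [uhitoyod]
  (3) Syncope: no change — [uhitoyod]
  (4) Glottal Epenthesis: [uhitoyod] → [huhitoyod]
  (5) Nasal Place Assimilation: no change — [huhitoyod]
/fisedibyo/:
  (1) Degemination: no change — [fisedibyo]
  (2) Stop Lenition: [fisedibyo] → [fisezibyo]
  (3) Syncope: [fisezibyo] → [fiszibyo]
  (4) Glottal Epenthesis: no change — [fiszibyo]
  (5) Nasal Place Assimilation: no change — [fiszibyo]
/mewerut/:
  (1) Degemination: no change — [mewerut]
  (2) Stop Lenition: no change — [mewerut]
  (3) Syncope: [mewerut] → [mwrut]
  (4) Glottal Epenthesis: no change — [mwrut]
  (5) Nasal Place Assimilation: no change — [mwrut]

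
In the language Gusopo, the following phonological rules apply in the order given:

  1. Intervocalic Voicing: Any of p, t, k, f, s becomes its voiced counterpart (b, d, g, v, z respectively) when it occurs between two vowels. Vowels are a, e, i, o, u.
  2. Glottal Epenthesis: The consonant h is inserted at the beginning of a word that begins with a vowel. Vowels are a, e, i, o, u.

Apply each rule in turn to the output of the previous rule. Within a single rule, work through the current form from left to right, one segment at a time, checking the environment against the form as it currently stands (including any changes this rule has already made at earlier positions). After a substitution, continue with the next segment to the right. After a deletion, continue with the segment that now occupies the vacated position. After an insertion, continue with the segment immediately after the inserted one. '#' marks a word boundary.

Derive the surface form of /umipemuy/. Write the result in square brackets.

[humibemuy]

1 Intervocalic Voicing: [umipemuy] → [umibemuy]
2 Glottal Epenthesis: [umibemuy] → [humibemuy]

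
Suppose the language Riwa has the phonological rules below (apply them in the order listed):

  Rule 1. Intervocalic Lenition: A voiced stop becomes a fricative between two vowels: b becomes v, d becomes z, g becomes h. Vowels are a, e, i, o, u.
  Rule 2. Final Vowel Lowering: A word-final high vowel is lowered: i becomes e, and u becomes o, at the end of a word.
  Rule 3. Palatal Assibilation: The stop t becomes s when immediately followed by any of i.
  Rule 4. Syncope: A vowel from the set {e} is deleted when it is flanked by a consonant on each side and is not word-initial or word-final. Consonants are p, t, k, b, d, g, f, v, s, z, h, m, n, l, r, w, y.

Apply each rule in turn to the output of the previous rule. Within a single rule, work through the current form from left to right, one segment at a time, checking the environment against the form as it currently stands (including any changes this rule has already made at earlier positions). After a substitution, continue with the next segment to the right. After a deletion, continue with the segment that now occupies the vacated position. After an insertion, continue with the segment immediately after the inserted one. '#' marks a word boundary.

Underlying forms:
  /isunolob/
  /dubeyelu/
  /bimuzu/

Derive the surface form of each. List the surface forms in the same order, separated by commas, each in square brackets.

/isunolob/:
  Rule 1 Intervocalic Lenition: no change — [isunolob]
  Rule 2 Final Vowel Lowering: no change — [isunolob]
  Rule 3 Palatal Assibilation: no change — [isunolob]
  Rule 4 Syncope: no change — [isunolob]
/dubeyelu/:
  Rule 1 Intervocalic Lenition: [dubeyelu] → [duveyelu]
  Rule 2 Final Vowel Lowering: [duveyelu] → [duveyelo]
  Rule 3 Palatal Assibilation: no change — [duveyelo]
  Rule 4 Syncope: [duveyelo] → [duvylo]
/bimuzu/:
  Rule 1 Intervocalic Lenition: no change — [bimuzu]
  Rule 2 Final Vowel Lowering: [bimuzu] → [bimuzo]
  Rule 3 Palatal Assibilation: no change — [bimuzo]
  Rule 4 Syncope: no change — [bimuzo]

[isunolob], [duvylo], [bimuzo]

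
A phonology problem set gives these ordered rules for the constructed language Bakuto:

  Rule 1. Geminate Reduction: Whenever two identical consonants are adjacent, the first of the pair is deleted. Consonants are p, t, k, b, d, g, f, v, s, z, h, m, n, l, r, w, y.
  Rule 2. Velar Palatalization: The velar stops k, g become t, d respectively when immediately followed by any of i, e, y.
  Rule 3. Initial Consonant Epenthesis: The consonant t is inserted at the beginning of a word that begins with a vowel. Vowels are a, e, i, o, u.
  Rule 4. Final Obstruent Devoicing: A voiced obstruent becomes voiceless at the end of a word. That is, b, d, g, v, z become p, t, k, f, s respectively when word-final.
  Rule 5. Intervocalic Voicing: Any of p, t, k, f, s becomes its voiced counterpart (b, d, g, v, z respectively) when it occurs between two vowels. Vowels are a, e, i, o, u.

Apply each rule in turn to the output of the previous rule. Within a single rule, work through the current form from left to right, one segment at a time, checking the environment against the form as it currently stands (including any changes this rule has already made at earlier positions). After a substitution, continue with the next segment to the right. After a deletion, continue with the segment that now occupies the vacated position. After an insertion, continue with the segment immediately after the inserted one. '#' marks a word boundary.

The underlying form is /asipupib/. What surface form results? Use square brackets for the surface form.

Rule 1 Geminate Reduction: no change — [asipupib]
Rule 2 Velar Palatalization: no change — [asipupib]
Rule 3 Initial Consonant Epenthesis: [asipupib] → [tasipupib]
Rule 4 Final Obstruent Devoicing: [tasipupib] → [tasipupip]
Rule 5 Intervocalic Voicing: [tasipupip] → [tazibubip]

[tazibubip]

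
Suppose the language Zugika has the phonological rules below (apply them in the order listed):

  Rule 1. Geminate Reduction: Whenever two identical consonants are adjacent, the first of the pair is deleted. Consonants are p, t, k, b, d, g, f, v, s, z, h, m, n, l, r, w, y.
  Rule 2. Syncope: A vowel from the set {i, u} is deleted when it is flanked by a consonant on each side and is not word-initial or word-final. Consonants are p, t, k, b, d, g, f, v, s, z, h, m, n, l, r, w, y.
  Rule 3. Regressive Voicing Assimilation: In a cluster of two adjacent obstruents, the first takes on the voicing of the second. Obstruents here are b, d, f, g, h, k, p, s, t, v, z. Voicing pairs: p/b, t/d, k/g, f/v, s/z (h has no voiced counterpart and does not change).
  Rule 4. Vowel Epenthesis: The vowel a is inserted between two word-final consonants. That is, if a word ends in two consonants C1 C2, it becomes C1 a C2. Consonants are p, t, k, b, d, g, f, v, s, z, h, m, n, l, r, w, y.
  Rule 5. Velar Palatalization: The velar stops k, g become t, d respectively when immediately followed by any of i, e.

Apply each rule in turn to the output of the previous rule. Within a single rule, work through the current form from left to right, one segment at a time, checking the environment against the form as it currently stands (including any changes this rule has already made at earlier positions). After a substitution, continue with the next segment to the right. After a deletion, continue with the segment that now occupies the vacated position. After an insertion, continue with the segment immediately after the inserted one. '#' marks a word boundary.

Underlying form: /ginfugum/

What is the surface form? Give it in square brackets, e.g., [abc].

[gnvgam]

Rule 1 Geminate Reduction: no change — [ginfugum]
Rule 2 Syncope: [ginfugum] → [gnfgm]
Rule 3 Regressive Voicing Assimilation: [gnfgm] → [gnvgm]
Rule 4 Vowel Epenthesis: [gnvgm] → [gnvgam]
Rule 5 Velar Palatalization: no change — [gnvgam]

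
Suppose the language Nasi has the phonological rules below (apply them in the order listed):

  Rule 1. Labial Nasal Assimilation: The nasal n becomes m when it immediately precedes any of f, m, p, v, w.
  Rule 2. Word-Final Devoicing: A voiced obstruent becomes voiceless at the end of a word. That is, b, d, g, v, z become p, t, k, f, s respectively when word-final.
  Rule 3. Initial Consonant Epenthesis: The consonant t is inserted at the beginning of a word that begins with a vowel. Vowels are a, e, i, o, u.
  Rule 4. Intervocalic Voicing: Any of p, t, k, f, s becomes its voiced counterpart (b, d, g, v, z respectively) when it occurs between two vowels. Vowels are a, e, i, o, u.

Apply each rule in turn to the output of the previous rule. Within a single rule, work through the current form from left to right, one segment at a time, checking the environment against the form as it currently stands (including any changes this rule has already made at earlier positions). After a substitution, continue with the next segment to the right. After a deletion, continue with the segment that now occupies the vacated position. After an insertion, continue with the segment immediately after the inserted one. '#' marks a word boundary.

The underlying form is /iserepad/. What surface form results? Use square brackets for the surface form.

[tizerebat]

Rule 1 Labial Nasal Assimilation: no change — [iserepad]
Rule 2 Word-Final Devoicing: [iserepad] → [iserepat]
Rule 3 Initial Consonant Epenthesis: [iserepat] → [tiserepat]
Rule 4 Intervocalic Voicing: [tiserepat] → [tizerebat]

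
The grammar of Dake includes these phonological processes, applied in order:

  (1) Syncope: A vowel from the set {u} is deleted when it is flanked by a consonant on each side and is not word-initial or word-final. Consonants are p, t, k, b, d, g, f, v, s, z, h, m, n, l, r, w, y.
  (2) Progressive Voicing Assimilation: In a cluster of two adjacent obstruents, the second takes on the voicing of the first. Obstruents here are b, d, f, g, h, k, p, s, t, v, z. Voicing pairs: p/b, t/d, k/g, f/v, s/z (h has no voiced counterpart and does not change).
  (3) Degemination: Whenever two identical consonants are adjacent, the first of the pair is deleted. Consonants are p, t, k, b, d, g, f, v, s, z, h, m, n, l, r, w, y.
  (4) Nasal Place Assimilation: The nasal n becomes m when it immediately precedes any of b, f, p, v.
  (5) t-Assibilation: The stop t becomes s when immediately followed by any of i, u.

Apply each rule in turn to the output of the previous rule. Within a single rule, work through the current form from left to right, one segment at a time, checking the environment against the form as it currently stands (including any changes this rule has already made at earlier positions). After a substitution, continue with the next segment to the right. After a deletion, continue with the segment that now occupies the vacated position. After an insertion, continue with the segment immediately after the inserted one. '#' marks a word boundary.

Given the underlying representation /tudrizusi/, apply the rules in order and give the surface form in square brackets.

[trizi]

(1) Syncope: [tudrizusi] → [tdrizsi]
(2) Progressive Voicing Assimilation: [tdrizsi] → [ttrizzi]
(3) Degemination: [ttrizzi] → [trizi]
(4) Nasal Place Assimilation: no change — [trizi]
(5) t-Assibilation: no change — [trizi]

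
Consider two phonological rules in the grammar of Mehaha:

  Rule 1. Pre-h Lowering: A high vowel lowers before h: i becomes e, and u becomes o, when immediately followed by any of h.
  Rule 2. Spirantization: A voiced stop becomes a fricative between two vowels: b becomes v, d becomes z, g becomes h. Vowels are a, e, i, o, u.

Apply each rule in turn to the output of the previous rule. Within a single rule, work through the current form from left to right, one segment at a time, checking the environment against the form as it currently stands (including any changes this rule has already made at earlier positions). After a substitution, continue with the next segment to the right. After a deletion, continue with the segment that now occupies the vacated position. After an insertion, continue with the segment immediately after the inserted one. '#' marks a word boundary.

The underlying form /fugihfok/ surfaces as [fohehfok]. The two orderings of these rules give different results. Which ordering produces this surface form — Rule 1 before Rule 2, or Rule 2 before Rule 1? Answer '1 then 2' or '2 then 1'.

2 then 1

Order 1 then 2:
  1 Pre-h Lowering: [fugihfok] → [fugehfok]
  2 Spirantization: [fugehfok] → [fuhehfok]
  result: [fuhehfok]
Order 2 then 1:
  2 Spirantization: [fugihfok] → [fuhihfok]
  1 Pre-h Lowering: [fuhihfok] → [fohehfok]
  result: [fohehfok]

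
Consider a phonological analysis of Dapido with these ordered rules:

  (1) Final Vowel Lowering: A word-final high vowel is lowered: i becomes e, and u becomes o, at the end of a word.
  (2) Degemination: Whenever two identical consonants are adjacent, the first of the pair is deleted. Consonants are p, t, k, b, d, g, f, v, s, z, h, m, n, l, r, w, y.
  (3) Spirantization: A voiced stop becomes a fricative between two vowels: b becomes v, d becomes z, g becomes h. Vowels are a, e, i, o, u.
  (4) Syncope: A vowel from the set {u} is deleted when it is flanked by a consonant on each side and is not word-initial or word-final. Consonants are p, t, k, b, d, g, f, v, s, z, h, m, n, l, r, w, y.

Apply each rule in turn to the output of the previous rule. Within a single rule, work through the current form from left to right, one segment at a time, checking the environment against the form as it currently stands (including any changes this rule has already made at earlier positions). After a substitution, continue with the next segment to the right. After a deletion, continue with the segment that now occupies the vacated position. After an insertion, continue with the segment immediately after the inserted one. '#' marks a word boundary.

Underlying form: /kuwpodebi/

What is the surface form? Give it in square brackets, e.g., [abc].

[kwpozeve]

(1) Final Vowel Lowering: [kuwpodebi] → [kuwpodebe]
(2) Degemination: no change — [kuwpodebe]
(3) Spirantization: [kuwpodebe] → [kuwpozeve]
(4) Syncope: [kuwpozeve] → [kwpozeve]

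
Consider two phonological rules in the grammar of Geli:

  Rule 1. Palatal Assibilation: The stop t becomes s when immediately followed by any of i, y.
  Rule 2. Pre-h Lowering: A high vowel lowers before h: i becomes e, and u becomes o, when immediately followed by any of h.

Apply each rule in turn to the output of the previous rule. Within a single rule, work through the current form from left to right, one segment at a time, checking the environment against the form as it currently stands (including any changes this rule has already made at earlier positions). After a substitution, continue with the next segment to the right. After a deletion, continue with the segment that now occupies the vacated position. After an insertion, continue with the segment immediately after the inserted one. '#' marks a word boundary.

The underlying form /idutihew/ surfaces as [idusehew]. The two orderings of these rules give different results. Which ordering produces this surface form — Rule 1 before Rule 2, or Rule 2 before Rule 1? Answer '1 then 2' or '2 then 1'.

Order 1 then 2:
  1 Palatal Assibilation: [idutihew] → [idusihew]
  2 Pre-h Lowering: [idusihew] → [idusehew]
  result: [idusehew]
Order 2 then 1:
  2 Pre-h Lowering: [idutihew] → [idutehew]
  1 Palatal Assibilation: no change — [idutehew]
  result: [idutehew]

1 then 2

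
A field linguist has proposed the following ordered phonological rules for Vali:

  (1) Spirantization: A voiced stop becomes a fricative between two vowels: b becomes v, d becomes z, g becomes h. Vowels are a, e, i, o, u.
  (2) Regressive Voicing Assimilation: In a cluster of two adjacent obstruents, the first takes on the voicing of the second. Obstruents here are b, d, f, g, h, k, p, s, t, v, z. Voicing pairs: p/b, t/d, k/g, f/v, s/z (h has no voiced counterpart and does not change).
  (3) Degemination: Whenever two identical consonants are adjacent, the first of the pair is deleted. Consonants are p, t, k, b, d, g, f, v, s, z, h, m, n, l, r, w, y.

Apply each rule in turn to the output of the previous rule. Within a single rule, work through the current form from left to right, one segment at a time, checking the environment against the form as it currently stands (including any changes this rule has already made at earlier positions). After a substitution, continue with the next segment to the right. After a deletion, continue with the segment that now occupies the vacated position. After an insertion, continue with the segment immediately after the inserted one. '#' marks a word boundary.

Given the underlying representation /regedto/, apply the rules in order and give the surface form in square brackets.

(1) Spirantization: [regedto] → [rehedto]
(2) Regressive Voicing Assimilation: [rehedto] → [rehetto]
(3) Degemination: [rehetto] → [reheto]

[reheto]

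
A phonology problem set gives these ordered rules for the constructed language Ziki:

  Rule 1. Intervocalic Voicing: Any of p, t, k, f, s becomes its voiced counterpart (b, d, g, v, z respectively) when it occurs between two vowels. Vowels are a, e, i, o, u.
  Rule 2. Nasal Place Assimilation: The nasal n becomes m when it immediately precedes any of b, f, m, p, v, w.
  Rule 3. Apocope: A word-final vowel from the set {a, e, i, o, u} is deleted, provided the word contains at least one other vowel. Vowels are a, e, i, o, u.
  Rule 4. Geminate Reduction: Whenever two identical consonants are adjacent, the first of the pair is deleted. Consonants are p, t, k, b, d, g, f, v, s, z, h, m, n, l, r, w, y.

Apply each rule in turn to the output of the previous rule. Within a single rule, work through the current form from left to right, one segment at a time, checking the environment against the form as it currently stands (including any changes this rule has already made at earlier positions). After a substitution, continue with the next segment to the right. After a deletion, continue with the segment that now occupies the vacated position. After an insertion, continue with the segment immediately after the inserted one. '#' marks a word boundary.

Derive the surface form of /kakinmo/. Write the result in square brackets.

[kagim]

Rule 1 Intervocalic Voicing: [kakinmo] → [kaginmo]
Rule 2 Nasal Place Assimilation: [kaginmo] → [kagimmo]
Rule 3 Apocope: [kagimmo] → [kagimm]
Rule 4 Geminate Reduction: [kagimm] → [kagim]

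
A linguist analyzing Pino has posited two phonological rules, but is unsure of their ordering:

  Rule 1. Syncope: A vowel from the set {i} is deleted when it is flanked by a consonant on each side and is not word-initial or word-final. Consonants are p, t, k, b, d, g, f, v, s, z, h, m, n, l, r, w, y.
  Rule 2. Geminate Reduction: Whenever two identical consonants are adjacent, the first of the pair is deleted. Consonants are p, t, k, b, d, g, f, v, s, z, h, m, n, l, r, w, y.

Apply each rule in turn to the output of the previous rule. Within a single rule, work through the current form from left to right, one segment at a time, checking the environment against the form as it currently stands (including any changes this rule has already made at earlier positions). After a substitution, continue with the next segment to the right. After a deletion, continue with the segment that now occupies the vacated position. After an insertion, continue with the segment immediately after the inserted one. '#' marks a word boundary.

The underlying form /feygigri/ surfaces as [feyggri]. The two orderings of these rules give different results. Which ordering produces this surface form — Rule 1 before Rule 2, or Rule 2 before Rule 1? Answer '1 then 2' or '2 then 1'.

Order 1 then 2:
  1 Syncope: [feygigri] → [feyggri]
  2 Geminate Reduction: [feyggri] → [feygri]
  result: [feygri]
Order 2 then 1:
  2 Geminate Reduction: no change — [feygigri]
  1 Syncope: [feygigri] → [feyggri]
  result: [feyggri]

2 then 1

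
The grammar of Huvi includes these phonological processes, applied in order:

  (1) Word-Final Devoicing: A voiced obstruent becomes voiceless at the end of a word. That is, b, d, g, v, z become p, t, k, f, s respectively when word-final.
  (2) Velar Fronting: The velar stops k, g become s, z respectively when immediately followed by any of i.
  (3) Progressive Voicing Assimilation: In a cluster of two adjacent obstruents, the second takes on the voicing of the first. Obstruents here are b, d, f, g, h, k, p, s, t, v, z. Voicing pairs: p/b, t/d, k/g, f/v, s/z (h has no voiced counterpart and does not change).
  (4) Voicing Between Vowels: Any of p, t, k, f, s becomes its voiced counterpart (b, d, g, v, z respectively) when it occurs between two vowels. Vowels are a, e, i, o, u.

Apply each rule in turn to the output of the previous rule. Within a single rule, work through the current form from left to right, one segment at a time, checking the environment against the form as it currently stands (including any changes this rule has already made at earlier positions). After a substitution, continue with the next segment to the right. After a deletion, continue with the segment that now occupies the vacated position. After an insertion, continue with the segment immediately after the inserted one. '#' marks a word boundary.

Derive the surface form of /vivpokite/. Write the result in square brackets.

(1) Word-Final Devoicing: no change — [vivpokite]
(2) Velar Fronting: [vivpokite] → [vivposite]
(3) Progressive Voicing Assimilation: [vivposite] → [vivbosite]
(4) Voicing Between Vowels: [vivbosite] → [vivbozide]

[vivbozide]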